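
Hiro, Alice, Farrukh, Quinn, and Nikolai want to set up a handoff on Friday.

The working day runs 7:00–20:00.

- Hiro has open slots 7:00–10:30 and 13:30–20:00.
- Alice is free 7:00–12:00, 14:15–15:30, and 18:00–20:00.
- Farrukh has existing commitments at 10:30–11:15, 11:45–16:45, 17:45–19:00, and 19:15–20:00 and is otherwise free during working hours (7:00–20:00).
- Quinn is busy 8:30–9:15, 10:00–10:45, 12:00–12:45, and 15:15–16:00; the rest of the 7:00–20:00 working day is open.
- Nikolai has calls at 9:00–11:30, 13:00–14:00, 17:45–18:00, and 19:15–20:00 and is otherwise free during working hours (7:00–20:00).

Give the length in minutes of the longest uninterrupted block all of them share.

Farrukh free within 07:00–20:00: 07:00–10:30, 11:15–11:45, 16:45–17:45, 19:00–19:15.
Quinn free within 07:00–20:00: 07:00–08:30, 09:15–10:00, 10:45–12:00, 12:45–15:15, 16:00–20:00.
Nikolai free within 07:00–20:00: 07:00–09:00, 11:30–13:00, 14:00–17:45, 18:00–19:15.
Hiro ∩ Alice: 07:00–10:30, 14:15–15:30, 18:00–20:00.
Hiro ∩ Alice ∩ Farrukh: 07:00–10:30, 19:00–19:15.
Hiro ∩ Alice ∩ Farrukh ∩ Quinn: 07:00–08:30, 09:15–10:00, 19:00–19:15.
Hiro ∩ Alice ∩ Farrukh ∩ Quinn ∩ Nikolai: 07:00–08:30, 19:00–19:15.
Common window lengths: 90, 15 min; longest is 90.

90 minutes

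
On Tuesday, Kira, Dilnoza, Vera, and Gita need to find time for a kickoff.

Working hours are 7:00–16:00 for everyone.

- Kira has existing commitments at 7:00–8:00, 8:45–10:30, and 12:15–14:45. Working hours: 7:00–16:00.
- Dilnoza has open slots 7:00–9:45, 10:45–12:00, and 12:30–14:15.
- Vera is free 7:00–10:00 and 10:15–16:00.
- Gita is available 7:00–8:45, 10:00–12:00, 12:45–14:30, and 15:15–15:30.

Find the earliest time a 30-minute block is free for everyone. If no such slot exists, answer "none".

08:00

Kira free within 07:00–16:00: 08:00–08:45, 10:30–12:15, 14:45–16:00.
Kira ∩ Dilnoza: 08:00–08:45, 10:45–12:00.
Kira ∩ Dilnoza ∩ Vera: 08:00–08:45, 10:45–12:00.
Kira ∩ Dilnoza ∩ Vera ∩ Gita: 08:00–08:45, 10:45–12:00.
Windows ≥ 30 min: 08:00–08:45, 10:45–12:00.
Earliest such window starts at 08:00.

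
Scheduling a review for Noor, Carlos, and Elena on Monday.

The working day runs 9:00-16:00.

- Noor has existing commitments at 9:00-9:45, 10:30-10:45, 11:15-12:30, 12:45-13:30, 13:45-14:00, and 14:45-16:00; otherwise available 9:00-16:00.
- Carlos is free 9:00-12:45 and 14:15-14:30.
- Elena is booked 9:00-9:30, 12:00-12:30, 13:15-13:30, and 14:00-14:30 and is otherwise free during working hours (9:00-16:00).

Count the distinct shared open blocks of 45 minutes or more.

Noor free within 09:00–16:00: 09:45–10:30, 10:45–11:15, 12:30–12:45, 13:30–13:45, 14:00–14:45.
Elena free within 09:00–16:00: 09:30–12:00, 12:30–13:15, 13:30–14:00, 14:30–16:00.
Noor ∩ Carlos: 09:45–10:30, 10:45–11:15, 12:30–12:45, 14:15–14:30.
Noor ∩ Carlos ∩ Elena: 09:45–10:30, 10:45–11:15, 12:30–12:45.
Windows ≥ 45 min: 09:45–10:30.
That's 1 window.

1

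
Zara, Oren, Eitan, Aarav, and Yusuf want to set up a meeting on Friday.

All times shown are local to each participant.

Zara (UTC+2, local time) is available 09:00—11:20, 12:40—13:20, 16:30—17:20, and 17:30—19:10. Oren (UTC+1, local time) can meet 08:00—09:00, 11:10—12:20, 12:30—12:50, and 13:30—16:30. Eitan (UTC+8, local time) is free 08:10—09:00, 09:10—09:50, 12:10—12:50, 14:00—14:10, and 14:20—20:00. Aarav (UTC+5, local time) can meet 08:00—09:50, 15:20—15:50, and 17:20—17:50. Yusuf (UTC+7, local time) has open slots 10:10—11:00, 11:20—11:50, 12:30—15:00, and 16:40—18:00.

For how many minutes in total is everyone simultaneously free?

10 minutes

Zara → UTC: 07:00–09:20, 10:40–11:20, 14:30–15:20, 15:30–17:10.
Oren → UTC: 07:00–08:00, 10:10–11:20, 11:30–11:50, 12:30–15:30.
Eitan → UTC: 00:10–01:00, 01:10–01:50, 04:10–04:50, 06:00–06:10, 06:20–12:00.
Aarav → UTC: 03:00–04:50, 10:20–10:50, 12:20–12:50.
Yusuf → UTC: 03:10–04:00, 04:20–04:50, 05:30–08:00, 09:40–11:00.
Zara ∩ Oren: 07:00–08:00, 10:40–11:20, 14:30–15:20.
Zara ∩ Oren ∩ Eitan: 07:00–08:00, 10:40–11:20.
Zara ∩ Oren ∩ Eitan ∩ Aarav: 10:40–10:50.
Zara ∩ Oren ∩ Eitan ∩ Aarav ∩ Yusuf: 10:40–10:50.
Total common minutes: 10.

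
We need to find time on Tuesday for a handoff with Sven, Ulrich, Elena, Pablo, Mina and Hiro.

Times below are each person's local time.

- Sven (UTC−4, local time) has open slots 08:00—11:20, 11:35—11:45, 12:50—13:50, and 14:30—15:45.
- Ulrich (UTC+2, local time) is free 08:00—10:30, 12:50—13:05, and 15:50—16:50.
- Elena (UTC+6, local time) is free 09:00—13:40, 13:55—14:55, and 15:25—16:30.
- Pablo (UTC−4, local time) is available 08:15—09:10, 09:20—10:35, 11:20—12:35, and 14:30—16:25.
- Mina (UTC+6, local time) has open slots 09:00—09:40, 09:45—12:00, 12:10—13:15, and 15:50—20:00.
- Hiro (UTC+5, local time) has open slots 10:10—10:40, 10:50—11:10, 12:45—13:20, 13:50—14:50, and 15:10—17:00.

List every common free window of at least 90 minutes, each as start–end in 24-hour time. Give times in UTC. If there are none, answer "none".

none

Sven → UTC: 12:00–15:20, 15:35–15:45, 16:50–17:50, 18:30–19:45.
Ulrich → UTC: 06:00–08:30, 10:50–11:05, 13:50–14:50.
Elena → UTC: 03:00–07:40, 07:55–08:55, 09:25–10:30.
Pablo → UTC: 12:15–13:10, 13:20–14:35, 15:20–16:35, 18:30–20:25.
Mina → UTC: 03:00–03:40, 03:45–06:00, 06:10–07:15, 09:50–14:00.
Hiro → UTC: 05:10–05:40, 05:50–06:10, 07:45–08:20, 08:50–09:50, 10:10–12:00.
Sven ∩ Ulrich: 13:50–14:50.
Sven ∩ Ulrich ∩ Elena: (none).
Sven ∩ Ulrich ∩ Elena ∩ Pablo: (none).
Sven ∩ Ulrich ∩ Elena ∩ Pablo ∩ Mina: (none).
Sven ∩ Ulrich ∩ Elena ∩ Pablo ∩ Mina ∩ Hiro: (none).
Windows ≥ 90 min: (none).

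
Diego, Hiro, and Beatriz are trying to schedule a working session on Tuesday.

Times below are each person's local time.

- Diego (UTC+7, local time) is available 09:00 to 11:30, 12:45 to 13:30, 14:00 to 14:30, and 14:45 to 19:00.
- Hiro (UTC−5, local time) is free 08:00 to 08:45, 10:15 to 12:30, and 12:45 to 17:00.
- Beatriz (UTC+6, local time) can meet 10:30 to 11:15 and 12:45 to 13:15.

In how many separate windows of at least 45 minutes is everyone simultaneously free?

0

Diego → UTC: 02:00–04:30, 05:45–06:30, 07:00–07:30, 07:45–12:00.
Hiro → UTC: 13:00–13:45, 15:15–17:30, 17:45–22:00.
Beatriz → UTC: 04:30–05:15, 06:45–07:15.
Diego ∩ Hiro: (none).
Diego ∩ Hiro ∩ Beatriz: (none).
Windows ≥ 45 min: (none).
That's 0 windows.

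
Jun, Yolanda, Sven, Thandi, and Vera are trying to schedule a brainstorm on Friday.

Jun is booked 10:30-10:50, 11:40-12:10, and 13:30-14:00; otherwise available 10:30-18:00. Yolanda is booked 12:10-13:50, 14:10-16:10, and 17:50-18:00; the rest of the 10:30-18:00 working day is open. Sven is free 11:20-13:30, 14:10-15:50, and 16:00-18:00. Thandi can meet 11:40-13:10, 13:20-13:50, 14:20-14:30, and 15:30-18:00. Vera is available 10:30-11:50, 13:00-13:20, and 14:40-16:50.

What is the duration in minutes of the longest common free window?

40 minutes

Jun free within 10:30–18:00: 10:50–11:40, 12:10–13:30, 14:00–18:00.
Yolanda free within 10:30–18:00: 10:30–12:10, 13:50–14:10, 16:10–17:50.
Jun ∩ Yolanda: 10:50–11:40, 14:00–14:10, 16:10–17:50.
Jun ∩ Yolanda ∩ Sven: 11:20–11:40, 16:10–17:50.
Jun ∩ Yolanda ∩ Sven ∩ Thandi: 16:10–17:50.
Jun ∩ Yolanda ∩ Sven ∩ Thandi ∩ Vera: 16:10–16:50.
Single common window of 40 minutes.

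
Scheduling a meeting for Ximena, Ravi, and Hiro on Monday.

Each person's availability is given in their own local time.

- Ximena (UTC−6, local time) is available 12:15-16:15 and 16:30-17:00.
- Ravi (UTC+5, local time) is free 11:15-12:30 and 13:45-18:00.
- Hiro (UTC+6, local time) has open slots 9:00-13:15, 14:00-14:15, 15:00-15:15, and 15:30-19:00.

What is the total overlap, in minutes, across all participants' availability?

Ximena → UTC: 18:15–22:15, 22:30–23:00.
Ravi → UTC: 06:15–07:30, 08:45–13:00.
Hiro → UTC: 03:00–07:15, 08:00–08:15, 09:00–09:15, 09:30–13:00.
Ximena ∩ Ravi: (none).
Ximena ∩ Ravi ∩ Hiro: (none).
Total common minutes: 0.

0 minutes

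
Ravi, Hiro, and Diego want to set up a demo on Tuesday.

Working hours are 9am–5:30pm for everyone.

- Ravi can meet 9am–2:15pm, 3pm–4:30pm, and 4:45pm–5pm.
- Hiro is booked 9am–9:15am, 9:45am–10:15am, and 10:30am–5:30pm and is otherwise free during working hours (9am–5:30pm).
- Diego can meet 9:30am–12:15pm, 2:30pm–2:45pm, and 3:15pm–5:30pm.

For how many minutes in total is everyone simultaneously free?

30 minutes

Hiro free within 09:00–17:30: 09:15–09:45, 10:15–10:30.
Ravi ∩ Hiro: 09:15–09:45, 10:15–10:30.
Ravi ∩ Hiro ∩ Diego: 09:30–09:45, 10:15–10:30.
Total common minutes: 15 + 15 = 30.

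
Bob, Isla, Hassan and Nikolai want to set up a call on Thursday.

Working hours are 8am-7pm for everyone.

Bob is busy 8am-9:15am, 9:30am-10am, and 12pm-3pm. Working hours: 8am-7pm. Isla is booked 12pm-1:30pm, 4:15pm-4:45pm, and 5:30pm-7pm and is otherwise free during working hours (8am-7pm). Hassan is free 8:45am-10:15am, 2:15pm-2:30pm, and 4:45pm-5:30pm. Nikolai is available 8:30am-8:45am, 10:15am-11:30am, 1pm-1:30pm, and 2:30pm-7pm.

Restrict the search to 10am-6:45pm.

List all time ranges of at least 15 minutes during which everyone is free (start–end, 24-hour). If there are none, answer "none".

16:45–17:30

Bob free within 08:00–19:00: 09:15–09:30, 10:00–12:00, 15:00–19:00.
Isla free within 08:00–19:00: 08:00–12:00, 13:30–16:15, 16:45–17:30.
Bob ∩ Isla: 09:15–09:30, 10:00–12:00, 15:00–16:15, 16:45–17:30.
Bob ∩ Isla ∩ Hassan: 09:15–09:30, 10:00–10:15, 16:45–17:30.
Bob ∩ Isla ∩ Hassan ∩ Nikolai: 16:45–17:30.
Restricted to 10:00–18:45: 16:45–17:30.
Windows ≥ 15 min: 16:45–17:30.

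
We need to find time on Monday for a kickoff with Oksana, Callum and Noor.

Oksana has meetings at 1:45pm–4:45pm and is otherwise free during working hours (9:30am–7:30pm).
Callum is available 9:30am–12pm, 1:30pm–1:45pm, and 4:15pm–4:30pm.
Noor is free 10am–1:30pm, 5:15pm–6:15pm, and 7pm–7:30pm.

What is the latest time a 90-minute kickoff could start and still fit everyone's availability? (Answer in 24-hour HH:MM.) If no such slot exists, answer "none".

10:30

Oksana free within 09:30–19:30: 09:30–13:45, 16:45–19:30.
Oksana ∩ Callum: 09:30–12:00, 13:30–13:45.
Oksana ∩ Callum ∩ Noor: 10:00–12:00.
Windows ≥ 90 min: 10:00–12:00.
Latest start in the last window 10:00–12:00 is 12:00 − 90 min = 10:30.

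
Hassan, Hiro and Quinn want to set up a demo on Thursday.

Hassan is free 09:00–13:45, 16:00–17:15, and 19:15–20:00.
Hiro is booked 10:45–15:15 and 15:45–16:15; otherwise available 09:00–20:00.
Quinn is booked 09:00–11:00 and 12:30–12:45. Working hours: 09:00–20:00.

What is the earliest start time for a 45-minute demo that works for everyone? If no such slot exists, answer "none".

16:15

Hiro free within 09:00–20:00: 09:00–10:45, 15:15–15:45, 16:15–20:00.
Quinn free within 09:00–20:00: 11:00–12:30, 12:45–20:00.
Hassan ∩ Hiro: 09:00–10:45, 16:15–17:15, 19:15–20:00.
Hassan ∩ Hiro ∩ Quinn: 16:15–17:15, 19:15–20:00.
Windows ≥ 45 min: 16:15–17:15, 19:15–20:00.
Earliest such window starts at 16:15.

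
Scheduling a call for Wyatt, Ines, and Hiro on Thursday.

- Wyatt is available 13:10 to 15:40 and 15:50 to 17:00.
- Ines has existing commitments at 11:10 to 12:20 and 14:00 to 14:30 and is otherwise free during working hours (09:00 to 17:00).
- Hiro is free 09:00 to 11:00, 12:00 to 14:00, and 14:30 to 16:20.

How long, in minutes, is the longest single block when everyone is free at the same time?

Ines free within 09:00–17:00: 09:00–11:10, 12:20–14:00, 14:30–17:00.
Wyatt ∩ Ines: 13:10–14:00, 14:30–15:40, 15:50–17:00.
Wyatt ∩ Ines ∩ Hiro: 13:10–14:00, 14:30–15:40, 15:50–16:20.
Common window lengths: 50, 70, 30 min; longest is 70.

70 minutes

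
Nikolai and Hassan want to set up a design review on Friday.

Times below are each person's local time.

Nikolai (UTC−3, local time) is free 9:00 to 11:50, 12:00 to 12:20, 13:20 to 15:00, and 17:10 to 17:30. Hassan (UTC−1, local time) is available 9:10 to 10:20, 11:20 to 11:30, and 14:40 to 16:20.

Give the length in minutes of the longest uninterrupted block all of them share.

60 minutes

Nikolai → UTC: 12:00–14:50, 15:00–15:20, 16:20–18:00, 20:10–20:30.
Hassan → UTC: 10:10–11:20, 12:20–12:30, 15:40–17:20.
Nikolai ∩ Hassan: 12:20–12:30, 16:20–17:20.
Common window lengths: 10, 60 min; longest is 60.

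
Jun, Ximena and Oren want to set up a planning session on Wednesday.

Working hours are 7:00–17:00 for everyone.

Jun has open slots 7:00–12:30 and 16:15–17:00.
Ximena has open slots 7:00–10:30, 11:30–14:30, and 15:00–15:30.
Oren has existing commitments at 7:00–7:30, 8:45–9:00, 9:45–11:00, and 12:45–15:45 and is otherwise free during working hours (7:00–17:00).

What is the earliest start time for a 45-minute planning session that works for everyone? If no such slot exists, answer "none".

07:30

Oren free within 07:00–17:00: 07:30–08:45, 09:00–09:45, 11:00–12:45, 15:45–17:00.
Jun ∩ Ximena: 07:00–10:30, 11:30–12:30.
Jun ∩ Ximena ∩ Oren: 07:30–08:45, 09:00–09:45, 11:30–12:30.
Windows ≥ 45 min: 07:30–08:45, 09:00–09:45, 11:30–12:30.
Earliest such window starts at 07:30.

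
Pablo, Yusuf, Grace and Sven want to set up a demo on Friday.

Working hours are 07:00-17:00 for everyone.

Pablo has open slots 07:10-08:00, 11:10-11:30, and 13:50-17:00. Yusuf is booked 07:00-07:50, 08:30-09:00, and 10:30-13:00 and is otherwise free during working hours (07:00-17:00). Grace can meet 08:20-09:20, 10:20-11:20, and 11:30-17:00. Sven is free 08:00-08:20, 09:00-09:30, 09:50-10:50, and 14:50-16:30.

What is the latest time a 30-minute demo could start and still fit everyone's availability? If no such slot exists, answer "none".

16:00

Yusuf free within 07:00–17:00: 07:50–08:30, 09:00–10:30, 13:00–17:00.
Pablo ∩ Yusuf: 07:50–08:00, 13:50–17:00.
Pablo ∩ Yusuf ∩ Grace: 13:50–17:00.
Pablo ∩ Yusuf ∩ Grace ∩ Sven: 14:50–16:30.
Windows ≥ 30 min: 14:50–16:30.
Latest start in the last window 14:50–16:30 is 16:30 − 30 min = 16:00.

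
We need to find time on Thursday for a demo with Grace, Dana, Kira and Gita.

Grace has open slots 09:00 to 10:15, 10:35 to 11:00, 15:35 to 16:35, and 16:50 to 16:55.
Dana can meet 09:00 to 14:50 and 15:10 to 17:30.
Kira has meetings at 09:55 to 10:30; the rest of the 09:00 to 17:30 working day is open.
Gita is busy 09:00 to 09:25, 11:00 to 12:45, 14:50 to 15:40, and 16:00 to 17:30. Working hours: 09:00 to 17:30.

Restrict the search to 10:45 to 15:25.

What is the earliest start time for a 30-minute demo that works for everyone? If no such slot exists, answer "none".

none

Kira free within 09:00–17:30: 09:00–09:55, 10:30–17:30.
Gita free within 09:00–17:30: 09:25–11:00, 12:45–14:50, 15:40–16:00.
Grace ∩ Dana: 09:00–10:15, 10:35–11:00, 15:35–16:35, 16:50–16:55.
Grace ∩ Dana ∩ Kira: 09:00–09:55, 10:35–11:00, 15:35–16:35, 16:50–16:55.
Grace ∩ Dana ∩ Kira ∩ Gita: 09:25–09:55, 10:35–11:00, 15:40–16:00.
Restricted to 10:45–15:25: 10:45–11:00.
Windows ≥ 30 min: (none).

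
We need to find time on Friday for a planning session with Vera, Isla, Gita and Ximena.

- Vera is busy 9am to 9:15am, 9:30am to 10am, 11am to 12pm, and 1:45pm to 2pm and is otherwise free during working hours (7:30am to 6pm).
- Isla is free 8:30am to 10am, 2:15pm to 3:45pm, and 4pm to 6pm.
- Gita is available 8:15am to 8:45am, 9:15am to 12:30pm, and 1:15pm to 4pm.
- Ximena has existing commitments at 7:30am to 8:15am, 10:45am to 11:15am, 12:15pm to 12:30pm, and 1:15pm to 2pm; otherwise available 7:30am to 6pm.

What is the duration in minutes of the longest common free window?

90 minutes

Vera free within 07:30–18:00: 07:30–09:00, 09:15–09:30, 10:00–11:00, 12:00–13:45, 14:00–18:00.
Ximena free within 07:30–18:00: 08:15–10:45, 11:15–12:15, 12:30–13:15, 14:00–18:00.
Vera ∩ Isla: 08:30–09:00, 09:15–09:30, 14:15–15:45, 16:00–18:00.
Vera ∩ Isla ∩ Gita: 08:30–08:45, 09:15–09:30, 14:15–15:45.
Vera ∩ Isla ∩ Gita ∩ Ximena: 08:30–08:45, 09:15–09:30, 14:15–15:45.
Common window lengths: 15, 15, 90 min; longest is 90.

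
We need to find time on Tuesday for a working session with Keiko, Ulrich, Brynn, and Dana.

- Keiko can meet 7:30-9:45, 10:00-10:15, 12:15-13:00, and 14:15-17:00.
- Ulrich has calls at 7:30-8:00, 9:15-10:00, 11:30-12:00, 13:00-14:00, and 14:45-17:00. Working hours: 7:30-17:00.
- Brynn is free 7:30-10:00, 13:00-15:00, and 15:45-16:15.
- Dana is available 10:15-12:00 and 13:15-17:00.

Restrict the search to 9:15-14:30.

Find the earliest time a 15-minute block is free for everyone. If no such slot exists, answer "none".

Ulrich free within 07:30–17:00: 08:00–09:15, 10:00–11:30, 12:00–13:00, 14:00–14:45.
Keiko ∩ Ulrich: 08:00–09:15, 10:00–10:15, 12:15–13:00, 14:15–14:45.
Keiko ∩ Ulrich ∩ Brynn: 08:00–09:15, 14:15–14:45.
Keiko ∩ Ulrich ∩ Brynn ∩ Dana: 14:15–14:45.
Restricted to 09:15–14:30: 14:15–14:30.
Windows ≥ 15 min: 14:15–14:30.
Earliest such window starts at 14:15.

14:15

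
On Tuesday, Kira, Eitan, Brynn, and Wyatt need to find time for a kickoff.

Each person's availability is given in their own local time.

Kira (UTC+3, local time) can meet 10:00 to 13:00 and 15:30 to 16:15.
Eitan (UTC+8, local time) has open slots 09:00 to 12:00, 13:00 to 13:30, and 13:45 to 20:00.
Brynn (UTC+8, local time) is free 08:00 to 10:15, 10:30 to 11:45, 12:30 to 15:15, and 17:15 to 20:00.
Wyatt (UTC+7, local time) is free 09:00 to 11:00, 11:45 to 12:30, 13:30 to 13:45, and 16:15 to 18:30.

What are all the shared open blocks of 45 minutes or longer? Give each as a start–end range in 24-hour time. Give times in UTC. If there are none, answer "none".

09:15–10:00

Kira → UTC: 07:00–10:00, 12:30–13:15.
Eitan → UTC: 01:00–04:00, 05:00–05:30, 05:45–12:00.
Brynn → UTC: 00:00–02:15, 02:30–03:45, 04:30–07:15, 09:15–12:00.
Wyatt → UTC: 02:00–04:00, 04:45–05:30, 06:30–06:45, 09:15–11:30.
Kira ∩ Eitan: 07:00–10:00.
Kira ∩ Eitan ∩ Brynn: 07:00–07:15, 09:15–10:00.
Kira ∩ Eitan ∩ Brynn ∩ Wyatt: 09:15–10:00.
Windows ≥ 45 min: 09:15–10:00.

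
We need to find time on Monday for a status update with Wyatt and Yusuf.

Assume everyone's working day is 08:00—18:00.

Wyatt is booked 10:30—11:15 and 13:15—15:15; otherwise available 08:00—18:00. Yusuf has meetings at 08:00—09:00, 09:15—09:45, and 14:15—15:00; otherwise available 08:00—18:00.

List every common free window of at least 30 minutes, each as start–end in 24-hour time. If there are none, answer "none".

Wyatt free within 08:00–18:00: 08:00–10:30, 11:15–13:15, 15:15–18:00.
Yusuf free within 08:00–18:00: 09:00–09:15, 09:45–14:15, 15:00–18:00.
Wyatt ∩ Yusuf: 09:00–09:15, 09:45–10:30, 11:15–13:15, 15:15–18:00.
Windows ≥ 30 min: 09:45–10:30, 11:15–13:15, 15:15–18:00.

09:45–10:30, 11:15–13:15, 15:15–18:00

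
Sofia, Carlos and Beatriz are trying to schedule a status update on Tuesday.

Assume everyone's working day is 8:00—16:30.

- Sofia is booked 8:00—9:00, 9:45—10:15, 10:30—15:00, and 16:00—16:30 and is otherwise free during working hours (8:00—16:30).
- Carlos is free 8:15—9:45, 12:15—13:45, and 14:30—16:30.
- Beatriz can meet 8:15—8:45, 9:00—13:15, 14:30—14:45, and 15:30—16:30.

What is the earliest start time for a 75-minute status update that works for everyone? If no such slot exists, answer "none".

Sofia free within 08:00–16:30: 09:00–09:45, 10:15–10:30, 15:00–16:00.
Sofia ∩ Carlos: 09:00–09:45, 15:00–16:00.
Sofia ∩ Carlos ∩ Beatriz: 09:00–09:45, 15:30–16:00.
Windows ≥ 75 min: (none).

none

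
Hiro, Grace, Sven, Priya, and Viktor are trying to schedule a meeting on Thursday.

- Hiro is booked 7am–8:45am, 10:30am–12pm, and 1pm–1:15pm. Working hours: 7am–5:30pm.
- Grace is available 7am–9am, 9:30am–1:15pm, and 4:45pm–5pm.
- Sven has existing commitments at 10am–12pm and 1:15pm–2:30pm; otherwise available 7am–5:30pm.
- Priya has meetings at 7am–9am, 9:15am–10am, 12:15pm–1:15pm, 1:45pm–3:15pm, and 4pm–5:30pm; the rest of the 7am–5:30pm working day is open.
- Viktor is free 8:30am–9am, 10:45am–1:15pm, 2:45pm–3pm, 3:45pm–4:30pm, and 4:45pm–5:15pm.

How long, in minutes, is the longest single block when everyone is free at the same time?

Hiro free within 07:00–17:30: 08:45–10:30, 12:00–13:00, 13:15–17:30.
Sven free within 07:00–17:30: 07:00–10:00, 12:00–13:15, 14:30–17:30.
Priya free within 07:00–17:30: 09:00–09:15, 10:00–12:15, 13:15–13:45, 15:15–16:00.
Hiro ∩ Grace: 08:45–09:00, 09:30–10:30, 12:00–13:00, 16:45–17:00.
Hiro ∩ Grace ∩ Sven: 08:45–09:00, 09:30–10:00, 12:00–13:00, 16:45–17:00.
Hiro ∩ Grace ∩ Sven ∩ Priya: 12:00–12:15.
Hiro ∩ Grace ∩ Sven ∩ Priya ∩ Viktor: 12:00–12:15.
Single common window of 15 minutes.

15 minutes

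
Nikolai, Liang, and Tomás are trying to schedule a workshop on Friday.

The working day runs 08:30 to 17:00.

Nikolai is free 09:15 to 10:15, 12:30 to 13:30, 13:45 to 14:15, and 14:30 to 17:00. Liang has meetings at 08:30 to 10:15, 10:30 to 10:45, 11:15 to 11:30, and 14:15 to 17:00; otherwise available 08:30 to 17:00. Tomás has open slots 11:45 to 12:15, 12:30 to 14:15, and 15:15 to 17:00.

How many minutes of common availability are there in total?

90 minutes

Liang free within 08:30–17:00: 10:15–10:30, 10:45–11:15, 11:30–14:15.
Nikolai ∩ Liang: 12:30–13:30, 13:45–14:15.
Nikolai ∩ Liang ∩ Tomás: 12:30–13:30, 13:45–14:15.
Total common minutes: 60 + 30 = 90.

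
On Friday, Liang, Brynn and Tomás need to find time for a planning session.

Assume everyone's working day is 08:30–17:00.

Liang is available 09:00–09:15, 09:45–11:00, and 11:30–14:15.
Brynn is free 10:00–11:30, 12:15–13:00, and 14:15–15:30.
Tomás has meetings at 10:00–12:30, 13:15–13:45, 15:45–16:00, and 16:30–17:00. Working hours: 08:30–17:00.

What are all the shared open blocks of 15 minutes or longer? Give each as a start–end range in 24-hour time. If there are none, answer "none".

12:30–13:00

Tomás free within 08:30–17:00: 08:30–10:00, 12:30–13:15, 13:45–15:45, 16:00–16:30.
Liang ∩ Brynn: 10:00–11:00, 12:15–13:00.
Liang ∩ Brynn ∩ Tomás: 12:30–13:00.
Windows ≥ 15 min: 12:30–13:00.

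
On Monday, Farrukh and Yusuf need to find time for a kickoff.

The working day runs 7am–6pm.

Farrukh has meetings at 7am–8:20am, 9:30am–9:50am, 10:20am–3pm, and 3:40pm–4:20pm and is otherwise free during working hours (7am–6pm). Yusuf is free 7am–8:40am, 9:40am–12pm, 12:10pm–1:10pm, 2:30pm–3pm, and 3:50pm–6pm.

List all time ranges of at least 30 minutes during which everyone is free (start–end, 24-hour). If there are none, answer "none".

Farrukh free within 07:00–18:00: 08:20–09:30, 09:50–10:20, 15:00–15:40, 16:20–18:00.
Farrukh ∩ Yusuf: 08:20–08:40, 09:50–10:20, 16:20–18:00.
Windows ≥ 30 min: 09:50–10:20, 16:20–18:00.

09:50–10:20, 16:20–18:00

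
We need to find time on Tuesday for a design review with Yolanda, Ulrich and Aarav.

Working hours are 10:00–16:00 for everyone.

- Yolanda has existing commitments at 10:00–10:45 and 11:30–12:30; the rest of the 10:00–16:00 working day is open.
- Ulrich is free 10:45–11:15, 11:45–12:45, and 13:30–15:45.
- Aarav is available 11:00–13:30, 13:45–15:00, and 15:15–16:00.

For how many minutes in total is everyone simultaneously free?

135 minutes

Yolanda free within 10:00–16:00: 10:45–11:30, 12:30–16:00.
Yolanda ∩ Ulrich: 10:45–11:15, 12:30–12:45, 13:30–15:45.
Yolanda ∩ Ulrich ∩ Aarav: 11:00–11:15, 12:30–12:45, 13:45–15:00, 15:15–15:45.
Total common minutes: 15 + 15 + 75 + 30 = 135.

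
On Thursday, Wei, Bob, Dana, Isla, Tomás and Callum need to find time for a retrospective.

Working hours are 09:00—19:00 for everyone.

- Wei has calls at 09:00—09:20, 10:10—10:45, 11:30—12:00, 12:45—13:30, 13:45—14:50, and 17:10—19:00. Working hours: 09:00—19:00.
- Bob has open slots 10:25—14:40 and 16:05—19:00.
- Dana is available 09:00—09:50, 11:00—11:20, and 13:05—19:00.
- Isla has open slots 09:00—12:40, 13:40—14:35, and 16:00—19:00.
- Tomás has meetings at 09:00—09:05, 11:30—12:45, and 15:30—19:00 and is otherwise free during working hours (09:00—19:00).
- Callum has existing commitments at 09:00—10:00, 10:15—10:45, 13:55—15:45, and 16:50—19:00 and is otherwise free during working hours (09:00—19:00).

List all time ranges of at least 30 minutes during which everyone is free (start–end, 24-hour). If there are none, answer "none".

none

Wei free within 09:00–19:00: 09:20–10:10, 10:45–11:30, 12:00–12:45, 13:30–13:45, 14:50–17:10.
Tomás free within 09:00–19:00: 09:05–11:30, 12:45–15:30.
Callum free within 09:00–19:00: 10:00–10:15, 10:45–13:55, 15:45–16:50.
Wei ∩ Bob: 10:45–11:30, 12:00–12:45, 13:30–13:45, 16:05–17:10.
Wei ∩ Bob ∩ Dana: 11:00–11:20, 13:30–13:45, 16:05–17:10.
Wei ∩ Bob ∩ Dana ∩ Isla: 11:00–11:20, 13:40–13:45, 16:05–17:10.
Wei ∩ Bob ∩ Dana ∩ Isla ∩ Tomás: 11:00–11:20, 13:40–13:45.
Wei ∩ Bob ∩ Dana ∩ Isla ∩ Tomás ∩ Callum: 11:00–11:20, 13:40–13:45.
Windows ≥ 30 min: (none).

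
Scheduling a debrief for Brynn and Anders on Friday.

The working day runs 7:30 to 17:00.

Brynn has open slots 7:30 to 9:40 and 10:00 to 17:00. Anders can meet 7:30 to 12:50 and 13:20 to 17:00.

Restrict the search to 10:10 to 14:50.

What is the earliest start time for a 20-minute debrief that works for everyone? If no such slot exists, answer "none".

Brynn ∩ Anders: 07:30–09:40, 10:00–12:50, 13:20–17:00.
Restricted to 10:10–14:50: 10:10–12:50, 13:20–14:50.
Windows ≥ 20 min: 10:10–12:50, 13:20–14:50.
Earliest such window starts at 10:10.

10:10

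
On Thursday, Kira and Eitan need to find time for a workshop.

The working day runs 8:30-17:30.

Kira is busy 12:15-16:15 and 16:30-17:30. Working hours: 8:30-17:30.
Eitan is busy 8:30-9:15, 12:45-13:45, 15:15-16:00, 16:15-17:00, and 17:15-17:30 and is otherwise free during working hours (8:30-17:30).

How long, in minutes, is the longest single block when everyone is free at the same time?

180 minutes

Kira free within 08:30–17:30: 08:30–12:15, 16:15–16:30.
Eitan free within 08:30–17:30: 09:15–12:45, 13:45–15:15, 16:00–16:15, 17:00–17:15.
Kira ∩ Eitan: 09:15–12:15.
Single common window of 180 minutes.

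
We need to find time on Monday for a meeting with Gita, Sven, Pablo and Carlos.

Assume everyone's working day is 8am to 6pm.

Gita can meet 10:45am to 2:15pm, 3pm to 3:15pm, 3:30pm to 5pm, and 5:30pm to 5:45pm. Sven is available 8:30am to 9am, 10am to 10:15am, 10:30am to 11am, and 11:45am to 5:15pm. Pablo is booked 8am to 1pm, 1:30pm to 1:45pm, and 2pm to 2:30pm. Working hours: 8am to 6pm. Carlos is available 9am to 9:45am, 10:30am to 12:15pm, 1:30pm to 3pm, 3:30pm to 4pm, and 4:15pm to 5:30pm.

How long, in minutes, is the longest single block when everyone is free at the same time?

Pablo free within 08:00–18:00: 13:00–13:30, 13:45–14:00, 14:30–18:00.
Gita ∩ Sven: 10:45–11:00, 11:45–14:15, 15:00–15:15, 15:30–17:00.
Gita ∩ Sven ∩ Pablo: 13:00–13:30, 13:45–14:00, 15:00–15:15, 15:30–17:00.
Gita ∩ Sven ∩ Pablo ∩ Carlos: 13:45–14:00, 15:30–16:00, 16:15–17:00.
Common window lengths: 15, 30, 45 min; longest is 45.

45 minutes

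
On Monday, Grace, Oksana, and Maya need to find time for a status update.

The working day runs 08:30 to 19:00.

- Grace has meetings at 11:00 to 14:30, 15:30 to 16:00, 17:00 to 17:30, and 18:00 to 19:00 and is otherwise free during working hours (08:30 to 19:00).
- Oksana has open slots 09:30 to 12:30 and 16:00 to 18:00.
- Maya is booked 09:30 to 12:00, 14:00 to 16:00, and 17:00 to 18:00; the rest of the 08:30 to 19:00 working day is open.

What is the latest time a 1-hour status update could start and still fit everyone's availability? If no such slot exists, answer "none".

16:00

Grace free within 08:30–19:00: 08:30–11:00, 14:30–15:30, 16:00–17:00, 17:30–18:00.
Maya free within 08:30–19:00: 08:30–09:30, 12:00–14:00, 16:00–17:00, 18:00–19:00.
Grace ∩ Oksana: 09:30–11:00, 16:00–17:00, 17:30–18:00.
Grace ∩ Oksana ∩ Maya: 16:00–17:00.
Windows ≥ 60 min: 16:00–17:00.
Latest start in the last window 16:00–17:00 is 17:00 − 60 min = 16:00.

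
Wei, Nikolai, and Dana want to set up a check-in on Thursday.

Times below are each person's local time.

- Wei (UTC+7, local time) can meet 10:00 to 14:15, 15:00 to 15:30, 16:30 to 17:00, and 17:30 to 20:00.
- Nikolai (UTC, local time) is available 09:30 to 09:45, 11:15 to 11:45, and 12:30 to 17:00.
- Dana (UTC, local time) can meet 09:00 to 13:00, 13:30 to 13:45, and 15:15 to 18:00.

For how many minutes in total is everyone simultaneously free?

Wei → UTC: 03:00–07:15, 08:00–08:30, 09:30–10:00, 10:30–13:00.
Nikolai → UTC: 09:30–09:45, 11:15–11:45, 12:30–17:00.
Dana → UTC: 09:00–13:00, 13:30–13:45, 15:15–18:00.
Wei ∩ Nikolai: 09:30–09:45, 11:15–11:45, 12:30–13:00.
Wei ∩ Nikolai ∩ Dana: 09:30–09:45, 11:15–11:45, 12:30–13:00.
Total common minutes: 15 + 30 + 30 = 75.

75 minutes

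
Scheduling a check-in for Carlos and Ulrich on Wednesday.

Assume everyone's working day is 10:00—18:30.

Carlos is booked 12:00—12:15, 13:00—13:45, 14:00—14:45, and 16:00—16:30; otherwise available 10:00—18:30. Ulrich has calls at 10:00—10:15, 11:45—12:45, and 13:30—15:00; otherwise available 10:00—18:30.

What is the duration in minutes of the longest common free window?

Carlos free within 10:00–18:30: 10:00–12:00, 12:15–13:00, 13:45–14:00, 14:45–16:00, 16:30–18:30.
Ulrich free within 10:00–18:30: 10:15–11:45, 12:45–13:30, 15:00–18:30.
Carlos ∩ Ulrich: 10:15–11:45, 12:45–13:00, 15:00–16:00, 16:30–18:30.
Common window lengths: 90, 15, 60, 120 min; longest is 120.

120 minutes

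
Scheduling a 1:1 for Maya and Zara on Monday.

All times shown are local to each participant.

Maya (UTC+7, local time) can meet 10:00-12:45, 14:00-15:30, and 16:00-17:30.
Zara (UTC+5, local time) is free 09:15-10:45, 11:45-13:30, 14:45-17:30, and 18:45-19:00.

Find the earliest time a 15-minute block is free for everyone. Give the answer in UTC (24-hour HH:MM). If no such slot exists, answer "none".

04:15

Maya → UTC: 03:00–05:45, 07:00–08:30, 09:00–10:30.
Zara → UTC: 04:15–05:45, 06:45–08:30, 09:45–12:30, 13:45–14:00.
Maya ∩ Zara: 04:15–05:45, 07:00–08:30, 09:45–10:30.
Windows ≥ 15 min: 04:15–05:45, 07:00–08:30, 09:45–10:30.
Earliest such window starts at 04:15.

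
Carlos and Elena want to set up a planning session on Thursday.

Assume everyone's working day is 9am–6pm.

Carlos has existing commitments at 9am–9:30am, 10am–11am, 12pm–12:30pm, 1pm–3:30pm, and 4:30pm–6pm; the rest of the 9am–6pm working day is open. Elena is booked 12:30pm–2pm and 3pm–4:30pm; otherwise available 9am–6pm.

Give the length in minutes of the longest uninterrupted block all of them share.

60 minutes

Carlos free within 09:00–18:00: 09:30–10:00, 11:00–12:00, 12:30–13:00, 15:30–16:30.
Elena free within 09:00–18:00: 09:00–12:30, 14:00–15:00, 16:30–18:00.
Carlos ∩ Elena: 09:30–10:00, 11:00–12:00.
Common window lengths: 30, 60 min; longest is 60.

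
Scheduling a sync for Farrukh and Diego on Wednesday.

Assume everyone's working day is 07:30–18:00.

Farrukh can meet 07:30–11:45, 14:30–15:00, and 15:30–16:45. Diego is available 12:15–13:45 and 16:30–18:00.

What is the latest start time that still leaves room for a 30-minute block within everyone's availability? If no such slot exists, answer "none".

Farrukh ∩ Diego: 16:30–16:45.
Windows ≥ 30 min: (none).

none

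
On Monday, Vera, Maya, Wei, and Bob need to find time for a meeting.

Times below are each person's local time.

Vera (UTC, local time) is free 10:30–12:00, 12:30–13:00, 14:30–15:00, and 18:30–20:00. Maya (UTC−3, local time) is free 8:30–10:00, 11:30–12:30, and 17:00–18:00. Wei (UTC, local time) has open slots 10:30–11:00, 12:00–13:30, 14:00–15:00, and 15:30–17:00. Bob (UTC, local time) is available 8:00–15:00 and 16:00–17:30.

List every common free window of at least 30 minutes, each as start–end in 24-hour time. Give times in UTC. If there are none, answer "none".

12:30–13:00, 14:30–15:00

Vera → UTC: 10:30–12:00, 12:30–13:00, 14:30–15:00, 18:30–20:00.
Maya → UTC: 11:30–13:00, 14:30–15:30, 20:00–21:00.
Wei → UTC: 10:30–11:00, 12:00–13:30, 14:00–15:00, 15:30–17:00.
Bob → UTC: 08:00–15:00, 16:00–17:30.
Vera ∩ Maya: 11:30–12:00, 12:30–13:00, 14:30–15:00.
Vera ∩ Maya ∩ Wei: 12:30–13:00, 14:30–15:00.
Vera ∩ Maya ∩ Wei ∩ Bob: 12:30–13:00, 14:30–15:00.
Windows ≥ 30 min: 12:30–13:00, 14:30–15:00.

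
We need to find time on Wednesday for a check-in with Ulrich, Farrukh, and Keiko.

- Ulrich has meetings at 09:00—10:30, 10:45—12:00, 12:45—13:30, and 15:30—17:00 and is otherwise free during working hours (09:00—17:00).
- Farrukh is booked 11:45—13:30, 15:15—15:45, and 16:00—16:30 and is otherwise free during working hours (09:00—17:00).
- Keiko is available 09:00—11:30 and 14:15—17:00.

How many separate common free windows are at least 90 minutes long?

0

Ulrich free within 09:00–17:00: 10:30–10:45, 12:00–12:45, 13:30–15:30.
Farrukh free within 09:00–17:00: 09:00–11:45, 13:30–15:15, 15:45–16:00, 16:30–17:00.
Ulrich ∩ Farrukh: 10:30–10:45, 13:30–15:15.
Ulrich ∩ Farrukh ∩ Keiko: 10:30–10:45, 14:15–15:15.
Windows ≥ 90 min: (none).
That's 0 windows.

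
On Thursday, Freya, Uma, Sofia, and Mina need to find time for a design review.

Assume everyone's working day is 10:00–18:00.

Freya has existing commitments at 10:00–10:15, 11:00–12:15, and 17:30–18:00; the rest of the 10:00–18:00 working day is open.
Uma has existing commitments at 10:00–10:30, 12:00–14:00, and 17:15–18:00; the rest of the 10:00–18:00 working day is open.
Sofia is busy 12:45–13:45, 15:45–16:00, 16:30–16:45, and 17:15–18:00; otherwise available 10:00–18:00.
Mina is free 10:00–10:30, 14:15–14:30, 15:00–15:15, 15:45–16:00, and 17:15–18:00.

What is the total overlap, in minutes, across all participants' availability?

30 minutes

Freya free within 10:00–18:00: 10:15–11:00, 12:15–17:30.
Uma free within 10:00–18:00: 10:30–12:00, 14:00–17:15.
Sofia free within 10:00–18:00: 10:00–12:45, 13:45–15:45, 16:00–16:30, 16:45–17:15.
Freya ∩ Uma: 10:30–11:00, 14:00–17:15.
Freya ∩ Uma ∩ Sofia: 10:30–11:00, 14:00–15:45, 16:00–16:30, 16:45–17:15.
Freya ∩ Uma ∩ Sofia ∩ Mina: 14:15–14:30, 15:00–15:15.
Total common minutes: 15 + 15 = 30.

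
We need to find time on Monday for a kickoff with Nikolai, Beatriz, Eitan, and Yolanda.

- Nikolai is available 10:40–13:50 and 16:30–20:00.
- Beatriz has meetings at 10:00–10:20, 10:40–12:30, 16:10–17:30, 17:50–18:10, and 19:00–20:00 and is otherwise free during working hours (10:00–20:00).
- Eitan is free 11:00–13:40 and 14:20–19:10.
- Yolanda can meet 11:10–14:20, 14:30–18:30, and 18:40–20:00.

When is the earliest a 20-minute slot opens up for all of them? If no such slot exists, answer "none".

12:30

Beatriz free within 10:00–20:00: 10:20–10:40, 12:30–16:10, 17:30–17:50, 18:10–19:00.
Nikolai ∩ Beatriz: 12:30–13:50, 17:30–17:50, 18:10–19:00.
Nikolai ∩ Beatriz ∩ Eitan: 12:30–13:40, 17:30–17:50, 18:10–19:00.
Nikolai ∩ Beatriz ∩ Eitan ∩ Yolanda: 12:30–13:40, 17:30–17:50, 18:10–18:30, 18:40–19:00.
Windows ≥ 20 min: 12:30–13:40, 17:30–17:50, 18:10–18:30, 18:40–19:00.
Earliest such window starts at 12:30.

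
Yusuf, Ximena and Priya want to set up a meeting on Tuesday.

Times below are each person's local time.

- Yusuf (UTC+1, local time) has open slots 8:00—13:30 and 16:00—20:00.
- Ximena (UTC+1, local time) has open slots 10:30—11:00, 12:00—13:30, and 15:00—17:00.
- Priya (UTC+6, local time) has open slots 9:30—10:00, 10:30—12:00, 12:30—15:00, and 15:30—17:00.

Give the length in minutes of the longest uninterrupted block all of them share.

Yusuf → UTC: 07:00–12:30, 15:00–19:00.
Ximena → UTC: 09:30–10:00, 11:00–12:30, 14:00–16:00.
Priya → UTC: 03:30–04:00, 04:30–06:00, 06:30–09:00, 09:30–11:00.
Yusuf ∩ Ximena: 09:30–10:00, 11:00–12:30, 15:00–16:00.
Yusuf ∩ Ximena ∩ Priya: 09:30–10:00.
Single common window of 30 minutes.

30 minutes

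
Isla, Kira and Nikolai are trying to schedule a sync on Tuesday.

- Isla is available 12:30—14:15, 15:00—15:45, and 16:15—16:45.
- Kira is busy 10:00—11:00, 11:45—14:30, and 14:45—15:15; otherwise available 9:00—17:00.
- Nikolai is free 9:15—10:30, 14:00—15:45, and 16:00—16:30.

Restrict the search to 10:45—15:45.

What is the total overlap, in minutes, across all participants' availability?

30 minutes

Kira free within 09:00–17:00: 09:00–10:00, 11:00–11:45, 14:30–14:45, 15:15–17:00.
Isla ∩ Kira: 15:15–15:45, 16:15–16:45.
Isla ∩ Kira ∩ Nikolai: 15:15–15:45, 16:15–16:30.
Restricted to 10:45–15:45: 15:15–15:45.
Total common minutes: 30.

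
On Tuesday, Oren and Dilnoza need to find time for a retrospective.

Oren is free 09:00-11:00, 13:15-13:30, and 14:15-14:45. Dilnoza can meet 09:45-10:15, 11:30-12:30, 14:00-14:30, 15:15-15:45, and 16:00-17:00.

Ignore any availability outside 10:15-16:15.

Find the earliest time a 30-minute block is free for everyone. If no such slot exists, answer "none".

Oren ∩ Dilnoza: 09:45–10:15, 14:15–14:30.
Restricted to 10:15–16:15: 14:15–14:30.
Windows ≥ 30 min: (none).

none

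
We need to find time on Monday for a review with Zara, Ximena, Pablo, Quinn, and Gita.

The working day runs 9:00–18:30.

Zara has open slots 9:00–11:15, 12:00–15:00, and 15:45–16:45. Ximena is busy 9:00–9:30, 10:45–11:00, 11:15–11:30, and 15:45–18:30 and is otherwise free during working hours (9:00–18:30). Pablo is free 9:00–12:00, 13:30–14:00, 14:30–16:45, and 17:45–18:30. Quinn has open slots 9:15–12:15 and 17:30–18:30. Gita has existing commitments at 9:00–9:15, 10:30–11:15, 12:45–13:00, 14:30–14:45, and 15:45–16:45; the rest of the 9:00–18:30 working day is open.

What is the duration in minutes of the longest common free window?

60 minutes

Ximena free within 09:00–18:30: 09:30–10:45, 11:00–11:15, 11:30–15:45.
Gita free within 09:00–18:30: 09:15–10:30, 11:15–12:45, 13:00–14:30, 14:45–15:45, 16:45–18:30.
Zara ∩ Ximena: 09:30–10:45, 11:00–11:15, 12:00–15:00.
Zara ∩ Ximena ∩ Pablo: 09:30–10:45, 11:00–11:15, 13:30–14:00, 14:30–15:00.
Zara ∩ Ximena ∩ Pablo ∩ Quinn: 09:30–10:45, 11:00–11:15.
Zara ∩ Ximena ∩ Pablo ∩ Quinn ∩ Gita: 09:30–10:30.
Single common window of 60 minutes.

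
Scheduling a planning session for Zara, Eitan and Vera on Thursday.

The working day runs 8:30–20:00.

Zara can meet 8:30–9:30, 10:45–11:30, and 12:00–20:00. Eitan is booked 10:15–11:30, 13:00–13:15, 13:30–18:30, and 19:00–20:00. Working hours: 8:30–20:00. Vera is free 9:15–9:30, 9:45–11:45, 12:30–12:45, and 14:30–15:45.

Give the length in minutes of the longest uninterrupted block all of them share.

Eitan free within 08:30–20:00: 08:30–10:15, 11:30–13:00, 13:15–13:30, 18:30–19:00.
Zara ∩ Eitan: 08:30–09:30, 12:00–13:00, 13:15–13:30, 18:30–19:00.
Zara ∩ Eitan ∩ Vera: 09:15–09:30, 12:30–12:45.
Common window lengths: 15, 15 min; longest is 15.

15 minutes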